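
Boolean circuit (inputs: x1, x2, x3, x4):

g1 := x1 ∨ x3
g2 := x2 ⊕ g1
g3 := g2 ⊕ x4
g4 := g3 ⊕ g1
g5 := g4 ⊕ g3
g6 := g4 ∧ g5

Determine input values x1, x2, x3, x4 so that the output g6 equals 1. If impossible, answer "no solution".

g6 = g4 ∧ g5 must be 1, so both g4 = 1 and g5 = 1.
g4 = g3 ⊕ g1 must be 1, so g3 and g1 differ.
g5 = g4 ⊕ g3 must be 1, so g4 and g3 differ.
Check with x1=1, x2=1, x3=0, x4=0:
g1 = x1 ∨ x3 = 1 ∨ 0 = 1
g2 = x2 ⊕ g1 = 1 ⊕ 1 = 0
g3 = g2 ⊕ x4 = 0 ⊕ 0 = 0
g4 = g3 ⊕ g1 = 0 ⊕ 1 = 1
g5 = g4 ⊕ g3 = 1 ⊕ 0 = 1
g6 = g4 ∧ g5 = 1 ∧ 1 = 1
So g6 = 1 as required.

x1=1, x2=1, x3=0, x4=0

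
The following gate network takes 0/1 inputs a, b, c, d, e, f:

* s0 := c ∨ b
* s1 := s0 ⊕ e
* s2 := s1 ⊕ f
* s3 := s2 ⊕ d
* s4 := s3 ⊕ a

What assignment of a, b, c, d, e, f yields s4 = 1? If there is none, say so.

s4 = s3 ⊕ a must be 1, so s3 and a differ.
Check with a=0, b=1, c=1, d=1, e=1, f=0:
s0 = c ∨ b = 1 ∨ 1 = 1
s1 = s0 ⊕ e = 1 ⊕ 1 = 0
s2 = s1 ⊕ f = 0 ⊕ 0 = 0
s3 = s2 ⊕ d = 0 ⊕ 1 = 1
s4 = s3 ⊕ a = 1 ⊕ 0 = 1
So s4 = 1 as required.

a=0, b=1, c=1, d=1, e=1, f=0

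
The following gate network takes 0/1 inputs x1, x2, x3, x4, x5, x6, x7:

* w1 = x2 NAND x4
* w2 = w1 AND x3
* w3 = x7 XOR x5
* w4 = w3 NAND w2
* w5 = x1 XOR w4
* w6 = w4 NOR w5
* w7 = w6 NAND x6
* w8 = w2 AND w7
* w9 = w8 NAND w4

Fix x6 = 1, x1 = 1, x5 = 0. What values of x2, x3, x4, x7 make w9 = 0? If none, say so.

x2=1, x3=1, x4=0, x7=0

w9 = w8 NAND w4 must be 0, so both w8 = 1 and w4 = 1.
Check with x6 = 1, x1 = 1, x5 = 0 and x2=1, x3=1, x4=0, x7=0:
w1 = x2 NAND x4 = 1 NAND 0 = 1
w2 = w1 AND x3 = 1 AND 1 = 1
w3 = x7 XOR x5 = 0 XOR 0 = 0
w4 = w3 NAND w2 = 0 NAND 1 = 1
w5 = x1 XOR w4 = 1 XOR 1 = 0
w6 = w4 NOR w5 = 1 NOR 0 = 0
w7 = w6 NAND x6 = 0 NAND 1 = 1
w8 = w2 AND w7 = 1 AND 1 = 1
w9 = w8 NAND w4 = 1 NAND 1 = 0
So w9 = 0.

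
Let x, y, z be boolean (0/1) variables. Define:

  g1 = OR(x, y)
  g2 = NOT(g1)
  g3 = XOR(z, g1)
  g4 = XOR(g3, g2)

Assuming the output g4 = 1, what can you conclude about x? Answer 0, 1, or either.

either

Both values of x occur among assignments with g4 = 1:
  x=0: x=0, y=0, z=0
  x=1: x=1, y=0, z=0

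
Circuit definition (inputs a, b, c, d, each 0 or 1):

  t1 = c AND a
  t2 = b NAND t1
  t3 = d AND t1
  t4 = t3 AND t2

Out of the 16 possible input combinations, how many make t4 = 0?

15

t4 = t3 AND t2 must be 0, so at least one of t3, t2 is 0.
Enumerating the 16 input combinations, 15 give t4 = 0 and 1 give t4 = 1.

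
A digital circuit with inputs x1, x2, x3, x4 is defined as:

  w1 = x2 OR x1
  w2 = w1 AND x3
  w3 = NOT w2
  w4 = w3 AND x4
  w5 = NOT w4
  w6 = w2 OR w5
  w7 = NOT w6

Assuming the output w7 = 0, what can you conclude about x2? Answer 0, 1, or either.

either

Both values of x2 occur among assignments with w7 = 0:
  x2=0: x1=0, x2=0, x3=0, x4=0
  x2=1: x1=0, x2=1, x3=0, x4=0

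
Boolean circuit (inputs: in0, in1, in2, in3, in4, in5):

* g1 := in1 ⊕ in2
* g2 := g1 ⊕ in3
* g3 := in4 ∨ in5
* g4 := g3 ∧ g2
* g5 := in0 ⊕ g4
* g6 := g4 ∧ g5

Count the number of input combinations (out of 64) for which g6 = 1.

12

g6 = g4 ∧ g5 must be 1, so both g4 = 1 and g5 = 1.
g4 = g3 ∧ g2 must be 1, so both g3 = 1 and g2 = 1.
g5 = in0 ⊕ g4 must be 1, so in0 and g4 differ.
Enumerating the 64 input combinations, 12 give g6 = 1 and 52 give g6 = 0.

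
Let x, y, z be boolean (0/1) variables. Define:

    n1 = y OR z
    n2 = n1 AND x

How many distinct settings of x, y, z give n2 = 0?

n2 = n1 AND x must be 0, so at least one of n1, x is 0.
Enumerating the 8 input combinations, 5 give n2 = 0 and 3 give n2 = 1.

5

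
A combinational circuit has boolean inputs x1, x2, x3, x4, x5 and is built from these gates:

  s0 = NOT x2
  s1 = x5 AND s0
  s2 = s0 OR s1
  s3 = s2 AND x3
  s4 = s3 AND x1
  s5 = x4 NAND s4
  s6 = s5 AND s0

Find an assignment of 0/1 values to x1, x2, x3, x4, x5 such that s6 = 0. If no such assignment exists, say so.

x1=1, x2=0, x3=1, x4=1, x5=1

s6 = s5 AND s0 must be 0, so at least one of s5, s0 is 0.
Check with x1=1, x2=0, x3=1, x4=1, x5=1:
s0 = NOT x2 = NOT 0 = 1
s1 = x5 AND s0 = 1 AND 1 = 1
s2 = s0 OR s1 = 1 OR 1 = 1
s3 = s2 AND x3 = 1 AND 1 = 1
s4 = s3 AND x1 = 1 AND 1 = 1
s5 = x4 NAND s4 = 1 NAND 1 = 0
s6 = s5 AND s0 = 0 AND 1 = 0
So s6 = 0 as required.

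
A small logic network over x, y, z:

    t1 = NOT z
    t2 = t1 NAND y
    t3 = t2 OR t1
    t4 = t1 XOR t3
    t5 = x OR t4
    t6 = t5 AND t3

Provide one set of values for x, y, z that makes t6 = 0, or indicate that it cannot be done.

t6 = t5 AND t3 must be 0, so at least one of t5, t3 is 0.
Check with x=0 y=1 z=0:
t1 = NOT z = NOT 0 = 1
t2 = t1 NAND y = 1 NAND 1 = 0
t3 = t2 OR t1 = 0 OR 1 = 1
t4 = t1 XOR t3 = 1 XOR 1 = 0
t5 = x OR t4 = 0 OR 0 = 0
t6 = t5 AND t3 = 0 AND 1 = 0
So t6 = 0 as required.

x=0 y=1 z=0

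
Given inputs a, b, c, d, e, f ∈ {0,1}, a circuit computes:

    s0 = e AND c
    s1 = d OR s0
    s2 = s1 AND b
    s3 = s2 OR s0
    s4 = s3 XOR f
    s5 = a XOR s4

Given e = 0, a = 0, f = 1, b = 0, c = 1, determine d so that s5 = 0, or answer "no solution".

no solution exists

With e = 0, a = 0, f = 1, b = 0, c = 1 fixed, none of the 2 settings of d give s5 = 0.
For example, with d=0:
s0 = e AND c = 0 AND 1 = 0
s1 = d OR s0 = 0 OR 0 = 0
s2 = s1 AND b = 0 AND 0 = 0
s3 = s2 OR s0 = 0 OR 0 = 0
s4 = s3 XOR f = 0 XOR 1 = 1
s5 = a XOR s4 = 0 XOR 1 = 1
giving s5 = 1 ≠ 0.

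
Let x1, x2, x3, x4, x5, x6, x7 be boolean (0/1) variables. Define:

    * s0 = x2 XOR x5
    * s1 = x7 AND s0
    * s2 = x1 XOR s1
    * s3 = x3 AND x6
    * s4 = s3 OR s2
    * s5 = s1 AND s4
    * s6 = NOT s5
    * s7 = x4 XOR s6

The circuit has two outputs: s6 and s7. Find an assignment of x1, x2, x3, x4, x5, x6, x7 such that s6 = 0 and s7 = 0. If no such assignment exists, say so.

x1=1 x2=0 x3=1 x4=0 x5=1 x6=1 x7=1

Check with x1=1 x2=0 x3=1 x4=0 x5=1 x6=1 x7=1:
s0 = x2 XOR x5 = 0 XOR 1 = 1
s1 = x7 AND s0 = 1 AND 1 = 1
s2 = x1 XOR s1 = 1 XOR 1 = 0
s3 = x3 AND x6 = 1 AND 1 = 1
s4 = s3 OR s2 = 1 OR 0 = 1
s5 = s1 AND s4 = 1 AND 1 = 1
s6 = NOT s5 = NOT 1 = 0
s7 = x4 XOR s6 = 0 XOR 0 = 0
So s6 = 0 and s7 = 0.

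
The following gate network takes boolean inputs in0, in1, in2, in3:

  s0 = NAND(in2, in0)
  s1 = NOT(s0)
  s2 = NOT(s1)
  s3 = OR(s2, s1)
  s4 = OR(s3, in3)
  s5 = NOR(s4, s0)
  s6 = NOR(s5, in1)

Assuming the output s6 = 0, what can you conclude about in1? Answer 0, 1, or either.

s6 = NOR(s5, in1) must be 0, so at least one of s5, in1 is 1.
Every assignment with s6 = 0 has in1 = 1; there are 8 such assignment(s).

1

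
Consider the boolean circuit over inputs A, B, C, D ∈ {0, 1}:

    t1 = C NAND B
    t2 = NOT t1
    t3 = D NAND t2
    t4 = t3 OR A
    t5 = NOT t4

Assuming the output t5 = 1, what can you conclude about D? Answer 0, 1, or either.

t5 = NOT t4 must be 1, so t4 = 0.
Every assignment with t5 = 1 has D = 1; there are 1 such assignment(s).
  A=0, B=1, C=1, D=1

1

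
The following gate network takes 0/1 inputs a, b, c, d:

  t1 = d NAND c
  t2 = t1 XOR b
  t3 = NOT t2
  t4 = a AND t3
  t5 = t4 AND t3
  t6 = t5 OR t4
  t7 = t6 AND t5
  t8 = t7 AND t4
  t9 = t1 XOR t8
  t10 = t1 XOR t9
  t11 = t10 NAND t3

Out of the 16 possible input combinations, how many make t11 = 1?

12

t11 = t10 NAND t3 must be 1, so at least one of t10, t3 is 0.
Enumerating the 16 input combinations, 12 give t11 = 1 and 4 give t11 = 0.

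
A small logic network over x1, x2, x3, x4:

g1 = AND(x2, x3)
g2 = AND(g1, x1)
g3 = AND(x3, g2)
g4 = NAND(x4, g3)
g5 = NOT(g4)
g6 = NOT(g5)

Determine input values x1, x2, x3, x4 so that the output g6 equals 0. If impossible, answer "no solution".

Check with x1=1 x2=1 x3=1 x4=1:
g1 = AND(x2, x3) = AND(1, 1) = 1
g2 = AND(g1, x1) = AND(1, 1) = 1
g3 = AND(x3, g2) = AND(1, 1) = 1
g4 = NAND(x4, g3) = NAND(1, 1) = 0
g5 = NOT(g4) = NOT 0 = 1
g6 = NOT(g5) = NOT 1 = 0
So g6 = 0 as required.

x1=1 x2=1 x3=1 x4=1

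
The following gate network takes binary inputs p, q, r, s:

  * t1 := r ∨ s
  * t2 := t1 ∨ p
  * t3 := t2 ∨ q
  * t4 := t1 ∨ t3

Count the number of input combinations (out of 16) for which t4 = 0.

1

t4 = t1 ∨ t3 must be 0, so both t1 = 0 and t3 = 0.
t1 = r ∨ s must be 0, so both r = 0 and s = 0.
Satisfying assignments:
  p=0, q=0, r=0, s=0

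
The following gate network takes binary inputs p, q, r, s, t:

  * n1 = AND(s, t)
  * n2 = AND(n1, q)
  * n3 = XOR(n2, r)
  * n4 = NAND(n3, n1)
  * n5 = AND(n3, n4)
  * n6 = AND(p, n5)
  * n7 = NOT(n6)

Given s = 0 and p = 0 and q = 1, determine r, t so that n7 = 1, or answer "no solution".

r=1, t=0

n7 = NOT(n6) must be 1, so n6 = 0.
Check with s = 0 and p = 0 and q = 1 and r=1, t=0:
n1 = AND(s, t) = AND(0, 0) = 0
n2 = AND(n1, q) = AND(0, 1) = 0
n3 = XOR(n2, r) = XOR(0, 1) = 1
n4 = NAND(n3, n1) = NAND(1, 0) = 1
n5 = AND(n3, n4) = AND(1, 1) = 1
n6 = AND(p, n5) = AND(0, 1) = 0
n7 = NOT(n6) = NOT 0 = 1
So n7 = 1.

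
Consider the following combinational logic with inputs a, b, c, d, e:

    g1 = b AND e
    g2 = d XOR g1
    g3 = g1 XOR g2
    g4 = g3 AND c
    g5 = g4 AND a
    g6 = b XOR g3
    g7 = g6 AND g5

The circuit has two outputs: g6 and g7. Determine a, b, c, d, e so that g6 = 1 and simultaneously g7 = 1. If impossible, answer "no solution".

a=1 b=0 c=1 d=1 e=1

Check with a=1 b=0 c=1 d=1 e=1:
g1 = b AND e = 0 AND 1 = 0
g2 = d XOR g1 = 1 XOR 0 = 1
g3 = g1 XOR g2 = 0 XOR 1 = 1
g4 = g3 AND c = 1 AND 1 = 1
g5 = g4 AND a = 1 AND 1 = 1
g6 = b XOR g3 = 0 XOR 1 = 1
g7 = g6 AND g5 = 1 AND 1 = 1
So g6 = 1 and g7 = 1.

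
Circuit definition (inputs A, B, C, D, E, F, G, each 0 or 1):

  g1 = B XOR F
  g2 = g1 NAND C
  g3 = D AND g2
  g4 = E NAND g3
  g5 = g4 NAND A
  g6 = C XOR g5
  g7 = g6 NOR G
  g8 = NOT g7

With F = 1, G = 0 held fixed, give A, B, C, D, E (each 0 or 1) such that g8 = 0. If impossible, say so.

Check with F = 1, G = 0 and A=0, B=0, C=1, D=1, E=1:
g1 = B XOR F = 0 XOR 1 = 1
g2 = g1 NAND C = 1 NAND 1 = 0
g3 = D AND g2 = 1 AND 0 = 0
g4 = E NAND g3 = 1 NAND 0 = 1
g5 = g4 NAND A = 1 NAND 0 = 1
g6 = C XOR g5 = 1 XOR 1 = 0
g7 = g6 NOR G = 0 NOR 0 = 1
g8 = NOT g7 = NOT 1 = 0
So g8 = 0.

A=0, B=0, C=1, D=1, E=1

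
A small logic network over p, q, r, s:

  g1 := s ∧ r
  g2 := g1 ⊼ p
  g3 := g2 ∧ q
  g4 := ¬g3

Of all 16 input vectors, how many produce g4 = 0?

g4 = ¬g3 must be 0, so g3 = 1.
g3 = g2 ∧ q must be 1, so both g2 = 1 and q = 1.
Enumerating the 16 input combinations, 7 give g4 = 0 and 9 give g4 = 1.

7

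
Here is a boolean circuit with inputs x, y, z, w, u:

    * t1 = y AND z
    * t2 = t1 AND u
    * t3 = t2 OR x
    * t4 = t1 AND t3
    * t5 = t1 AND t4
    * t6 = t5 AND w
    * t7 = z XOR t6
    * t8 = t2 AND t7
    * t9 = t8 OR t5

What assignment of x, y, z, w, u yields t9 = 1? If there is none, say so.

x=1, y=1, z=1, w=0, u=0

t9 = t8 OR t5 must be 1, so at least one of t8, t5 is 1.
Check with x=1, y=1, z=1, w=0, u=0:
t1 = y AND z = 1 AND 1 = 1
t2 = t1 AND u = 1 AND 0 = 0
t3 = t2 OR x = 0 OR 1 = 1
t4 = t1 AND t3 = 1 AND 1 = 1
t5 = t1 AND t4 = 1 AND 1 = 1
t6 = t5 AND w = 1 AND 0 = 0
t7 = z XOR t6 = 1 XOR 0 = 1
t8 = t2 AND t7 = 0 AND 1 = 0
t9 = t8 OR t5 = 0 OR 1 = 1
So t9 = 1 as required.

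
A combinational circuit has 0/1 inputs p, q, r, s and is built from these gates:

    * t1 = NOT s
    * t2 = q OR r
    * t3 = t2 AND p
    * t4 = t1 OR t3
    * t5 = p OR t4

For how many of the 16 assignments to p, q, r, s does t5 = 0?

4

t5 = p OR t4 must be 0, so both p = 0 and t4 = 0.
Satisfying assignments:
  p=0, q=0, r=0, s=1
  p=0, q=0, r=1, s=1
  p=0, q=1, r=0, s=1
  p=0, q=1, r=1, s=1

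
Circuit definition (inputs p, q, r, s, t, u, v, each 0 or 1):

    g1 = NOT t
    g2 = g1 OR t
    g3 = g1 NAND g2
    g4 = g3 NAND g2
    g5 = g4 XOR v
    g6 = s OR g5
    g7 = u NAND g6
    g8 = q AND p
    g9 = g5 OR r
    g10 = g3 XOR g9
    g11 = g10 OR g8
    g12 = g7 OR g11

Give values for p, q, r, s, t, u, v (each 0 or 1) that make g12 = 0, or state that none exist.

p=0, q=1, r=0, s=0, t=1, u=1, v=1

g12 = g7 OR g11 must be 0, so both g7 = 0 and g11 = 0.
Check with p=0, q=1, r=0, s=0, t=1, u=1, v=1:
g1 = NOT t = NOT 1 = 0
g2 = g1 OR t = 0 OR 1 = 1
g3 = g1 NAND g2 = 0 NAND 1 = 1
g4 = g3 NAND g2 = 1 NAND 1 = 0
g5 = g4 XOR v = 0 XOR 1 = 1
g6 = s OR g5 = 0 OR 1 = 1
g7 = u NAND g6 = 1 NAND 1 = 0
g8 = q AND p = 1 AND 0 = 0
g9 = g5 OR r = 1 OR 0 = 1
g10 = g3 XOR g9 = 1 XOR 1 = 0
g11 = g10 OR g8 = 0 OR 0 = 0
g12 = g7 OR g11 = 0 OR 0 = 0
So g12 = 0 as required.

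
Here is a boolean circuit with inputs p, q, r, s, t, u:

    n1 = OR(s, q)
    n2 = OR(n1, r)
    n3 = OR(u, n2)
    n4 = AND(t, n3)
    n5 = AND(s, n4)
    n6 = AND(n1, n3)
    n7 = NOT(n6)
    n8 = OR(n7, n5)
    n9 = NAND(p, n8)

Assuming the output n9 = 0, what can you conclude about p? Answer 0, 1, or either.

1

n9 = NAND(p, n8) must be 0, so both p = 1 and n8 = 1.
n8 = OR(n7, n5) must be 1, so at least one of n7, n5 is 1.
Every assignment with n9 = 0 has p = 1; there are 16 such assignment(s).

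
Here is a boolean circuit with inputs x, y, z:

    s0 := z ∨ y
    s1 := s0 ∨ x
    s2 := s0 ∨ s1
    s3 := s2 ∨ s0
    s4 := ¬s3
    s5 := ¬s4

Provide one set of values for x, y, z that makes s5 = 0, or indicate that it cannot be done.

s5 = ¬s4 must be 0, so s4 = 1.
s4 = ¬s3 must be 1, so s3 = 0.
Check with x=0, y=0, z=0:
s0 = z ∨ y = 0 ∨ 0 = 0
s1 = s0 ∨ x = 0 ∨ 0 = 0
s2 = s0 ∨ s1 = 0 ∨ 0 = 0
s3 = s2 ∨ s0 = 0 ∨ 0 = 0
s4 = ¬s3 = ¬0 = 1
s5 = ¬s4 = ¬1 = 0
So s5 = 0 as required.

x=0, y=0, z=0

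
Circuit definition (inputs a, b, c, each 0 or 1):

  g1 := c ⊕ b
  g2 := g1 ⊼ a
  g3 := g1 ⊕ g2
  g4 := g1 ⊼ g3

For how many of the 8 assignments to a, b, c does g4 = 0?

g4 = g1 ⊼ g3 must be 0, so both g1 = 1 and g3 = 1.
g1 = c ⊕ b must be 1, so c and b differ.
g3 = g1 ⊕ g2 must be 1, so g1 and g2 differ.
Satisfying assignments:
  a=1, b=0, c=1
  a=1, b=1, c=0

2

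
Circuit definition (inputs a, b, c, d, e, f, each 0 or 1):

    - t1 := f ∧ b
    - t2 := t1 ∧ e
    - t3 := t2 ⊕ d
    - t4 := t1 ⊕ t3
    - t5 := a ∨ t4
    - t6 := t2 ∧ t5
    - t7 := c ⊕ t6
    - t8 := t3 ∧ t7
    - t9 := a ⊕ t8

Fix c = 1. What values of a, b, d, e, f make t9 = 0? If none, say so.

Check with c = 1 and a=1, b=0, d=1, e=0, f=1:
t1 = f ∧ b = 1 ∧ 0 = 0
t2 = t1 ∧ e = 0 ∧ 0 = 0
t3 = t2 ⊕ d = 0 ⊕ 1 = 1
t4 = t1 ⊕ t3 = 0 ⊕ 1 = 1
t5 = a ∨ t4 = 1 ∨ 1 = 1
t6 = t2 ∧ t5 = 0 ∧ 1 = 0
t7 = c ⊕ t6 = 1 ⊕ 0 = 1
t8 = t3 ∧ t7 = 1 ∧ 1 = 1
t9 = a ⊕ t8 = 1 ⊕ 1 = 0
So t9 = 0.

a=1 b=0 d=1 e=0 f=1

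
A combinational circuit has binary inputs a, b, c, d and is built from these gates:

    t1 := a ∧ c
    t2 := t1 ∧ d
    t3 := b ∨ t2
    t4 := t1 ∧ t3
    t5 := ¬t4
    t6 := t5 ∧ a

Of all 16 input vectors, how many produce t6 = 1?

5

t6 = t5 ∧ a must be 1, so both t5 = 1 and a = 1.
Satisfying assignments:
  a=1, b=0, c=0, d=0
  a=1, b=0, c=0, d=1
  a=1, b=0, c=1, d=0
  a=1, b=1, c=0, d=0
  a=1, b=1, c=0, d=1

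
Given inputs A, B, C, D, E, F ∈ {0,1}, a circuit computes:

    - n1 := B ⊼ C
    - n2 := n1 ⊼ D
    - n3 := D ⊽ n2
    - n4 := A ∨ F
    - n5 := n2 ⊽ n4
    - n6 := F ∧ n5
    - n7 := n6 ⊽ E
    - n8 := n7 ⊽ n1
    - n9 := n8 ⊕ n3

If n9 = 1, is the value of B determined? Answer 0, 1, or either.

n9 = n8 ⊕ n3 must be 1, so n8 and n3 differ.
Every assignment with n9 = 1 has B = 1; there are 8 such assignment(s).

1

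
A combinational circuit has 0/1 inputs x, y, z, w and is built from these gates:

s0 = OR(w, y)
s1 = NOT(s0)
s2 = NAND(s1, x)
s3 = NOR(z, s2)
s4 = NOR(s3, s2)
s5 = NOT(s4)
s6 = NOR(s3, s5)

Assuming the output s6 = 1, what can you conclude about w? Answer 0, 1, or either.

s6 = NOR(s3, s5) must be 1, so both s3 = 0 and s5 = 0.
s3 = NOR(z, s2) must be 0, so at least one of z, s2 is 1.
s5 = NOT(s4) must be 0, so s4 = 1.
Every assignment with s6 = 1 has w = 0; there are 1 such assignment(s).
  x=1, y=0, z=1, w=0

0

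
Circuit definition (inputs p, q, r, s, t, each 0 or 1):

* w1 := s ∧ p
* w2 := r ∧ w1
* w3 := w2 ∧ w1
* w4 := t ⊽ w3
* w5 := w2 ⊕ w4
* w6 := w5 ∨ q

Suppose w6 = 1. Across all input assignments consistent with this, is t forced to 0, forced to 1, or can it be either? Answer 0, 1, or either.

either

Both values of t occur among assignments with w6 = 1:
  t=0: p=0, q=0, r=0, s=0, t=0
  t=1: p=0, q=1, r=0, s=0, t=1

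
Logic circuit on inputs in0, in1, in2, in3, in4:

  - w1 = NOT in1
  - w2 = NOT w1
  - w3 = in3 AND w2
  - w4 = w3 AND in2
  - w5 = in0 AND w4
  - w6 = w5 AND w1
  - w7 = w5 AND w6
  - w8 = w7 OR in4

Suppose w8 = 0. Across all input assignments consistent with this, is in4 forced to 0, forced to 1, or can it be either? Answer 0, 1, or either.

0

w8 = w7 OR in4 must be 0, so both w7 = 0 and in4 = 0.
w7 = w5 AND w6 must be 0, so at least one of w5, w6 is 0.
Every assignment with w8 = 0 has in4 = 0; there are 16 such assignment(s).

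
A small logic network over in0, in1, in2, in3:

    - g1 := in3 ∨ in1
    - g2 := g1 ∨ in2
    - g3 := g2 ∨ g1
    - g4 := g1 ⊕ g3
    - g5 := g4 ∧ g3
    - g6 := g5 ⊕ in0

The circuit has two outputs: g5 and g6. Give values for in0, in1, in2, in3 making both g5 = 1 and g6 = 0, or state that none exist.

in0=1, in1=0, in2=1, in3=0

Check with in0=1, in1=0, in2=1, in3=0:
g1 = in3 ∨ in1 = 0 ∨ 0 = 0
g2 = g1 ∨ in2 = 0 ∨ 1 = 1
g3 = g2 ∨ g1 = 1 ∨ 0 = 1
g4 = g1 ⊕ g3 = 0 ⊕ 1 = 1
g5 = g4 ∧ g3 = 1 ∧ 1 = 1
g6 = g5 ⊕ in0 = 1 ⊕ 1 = 0
So g5 = 1 and g6 = 0.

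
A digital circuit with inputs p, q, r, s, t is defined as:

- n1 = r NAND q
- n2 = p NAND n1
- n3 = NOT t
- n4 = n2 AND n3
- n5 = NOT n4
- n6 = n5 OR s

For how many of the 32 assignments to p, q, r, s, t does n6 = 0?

5

n6 = n5 OR s must be 0, so both n5 = 0 and s = 0.
n5 = NOT n4 must be 0, so n4 = 1.
n4 = n2 AND n3 must be 1, so both n2 = 1 and n3 = 1.
Satisfying assignments:
  p=0, q=0, r=0, s=0, t=0
  p=0, q=0, r=1, s=0, t=0
  p=0, q=1, r=0, s=0, t=0
  p=0, q=1, r=1, s=0, t=0
  p=1, q=1, r=1, s=0, t=0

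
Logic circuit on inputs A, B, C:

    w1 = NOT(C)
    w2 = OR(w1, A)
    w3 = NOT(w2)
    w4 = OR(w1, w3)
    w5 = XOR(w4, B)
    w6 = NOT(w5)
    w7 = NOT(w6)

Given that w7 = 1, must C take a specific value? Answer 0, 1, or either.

Both values of C occur among assignments with w7 = 1:
  C=0: A=0, B=0, C=0
  C=1: A=0, B=0, C=1

either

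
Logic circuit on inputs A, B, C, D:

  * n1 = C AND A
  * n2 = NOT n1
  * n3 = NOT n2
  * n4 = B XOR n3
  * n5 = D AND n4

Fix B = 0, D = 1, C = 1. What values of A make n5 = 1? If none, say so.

A=1

n5 = D AND n4 must be 1, so both D = 1 and n4 = 1.
n4 = B XOR n3 must be 1, so B and n3 differ.
Check with B = 0, D = 1, C = 1 and A=1:
n1 = C AND A = 1 AND 1 = 1
n2 = NOT n1 = NOT 1 = 0
n3 = NOT n2 = NOT 0 = 1
n4 = B XOR n3 = 0 XOR 1 = 1
n5 = D AND n4 = 1 AND 1 = 1
So n5 = 1.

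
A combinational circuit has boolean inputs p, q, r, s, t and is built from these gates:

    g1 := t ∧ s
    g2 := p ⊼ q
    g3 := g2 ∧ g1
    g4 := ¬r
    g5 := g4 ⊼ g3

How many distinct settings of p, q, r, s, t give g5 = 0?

3

g5 = g4 ⊼ g3 must be 0, so both g4 = 1 and g3 = 1.
g4 = ¬r must be 1, so r = 0.
Satisfying assignments:
  p=0, q=0, r=0, s=1, t=1
  p=0, q=1, r=0, s=1, t=1
  p=1, q=0, r=0, s=1, t=1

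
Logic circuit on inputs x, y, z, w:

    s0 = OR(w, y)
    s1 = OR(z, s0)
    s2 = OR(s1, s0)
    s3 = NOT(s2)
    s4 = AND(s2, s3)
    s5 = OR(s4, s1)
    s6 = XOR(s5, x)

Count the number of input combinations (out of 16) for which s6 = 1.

8

s6 = XOR(s5, x) must be 1, so s5 and x differ.
Enumerating the 16 input combinations, 8 give s6 = 1 and 8 give s6 = 0.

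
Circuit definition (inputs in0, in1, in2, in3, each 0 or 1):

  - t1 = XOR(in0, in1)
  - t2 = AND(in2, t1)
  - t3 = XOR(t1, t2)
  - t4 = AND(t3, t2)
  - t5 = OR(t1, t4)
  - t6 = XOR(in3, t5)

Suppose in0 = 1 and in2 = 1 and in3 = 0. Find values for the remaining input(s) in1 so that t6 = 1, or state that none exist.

in1=0

Check with in0 = 1 and in2 = 1 and in3 = 0 and in1=0:
t1 = XOR(in0, in1) = XOR(1, 0) = 1
t2 = AND(in2, t1) = AND(1, 1) = 1
t3 = XOR(t1, t2) = XOR(1, 1) = 0
t4 = AND(t3, t2) = AND(0, 1) = 0
t5 = OR(t1, t4) = OR(1, 0) = 1
t6 = XOR(in3, t5) = XOR(0, 1) = 1
So t6 = 1.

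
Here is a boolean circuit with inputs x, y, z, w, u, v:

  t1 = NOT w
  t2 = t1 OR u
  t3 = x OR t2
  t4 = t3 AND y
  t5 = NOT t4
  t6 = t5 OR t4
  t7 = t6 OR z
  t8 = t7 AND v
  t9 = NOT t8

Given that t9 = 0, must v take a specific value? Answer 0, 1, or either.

t9 = NOT t8 must be 0, so t8 = 1.
t8 = t7 AND v must be 1, so both t7 = 1 and v = 1.
Every assignment with t9 = 0 has v = 1; there are 32 such assignment(s).

1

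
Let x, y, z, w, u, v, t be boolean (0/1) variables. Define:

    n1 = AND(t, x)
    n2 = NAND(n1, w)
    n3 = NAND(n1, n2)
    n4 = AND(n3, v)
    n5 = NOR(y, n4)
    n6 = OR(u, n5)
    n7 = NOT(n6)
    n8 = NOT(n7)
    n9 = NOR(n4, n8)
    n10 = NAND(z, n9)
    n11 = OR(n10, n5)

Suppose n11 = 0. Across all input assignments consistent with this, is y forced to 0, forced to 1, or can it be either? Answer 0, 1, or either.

1

n11 = OR(n10, n5) must be 0, so both n10 = 0 and n5 = 0.
n10 = NAND(z, n9) must be 0, so both z = 1 and n9 = 1.
Every assignment with n11 = 0 has y = 1; there are 9 such assignment(s).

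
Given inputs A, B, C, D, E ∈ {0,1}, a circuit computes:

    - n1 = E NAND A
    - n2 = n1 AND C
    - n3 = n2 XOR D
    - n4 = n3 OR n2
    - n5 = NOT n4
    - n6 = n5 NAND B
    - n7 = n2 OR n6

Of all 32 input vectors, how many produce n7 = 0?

5

n7 = n2 OR n6 must be 0, so both n2 = 0 and n6 = 0.
n2 = n1 AND C must be 0, so at least one of n1, C is 0.
n6 = n5 NAND B must be 0, so both n5 = 1 and B = 1.
Satisfying assignments:
  A=0, B=1, C=0, D=0, E=0
  A=0, B=1, C=0, D=0, E=1
  A=1, B=1, C=0, D=0, E=0
  A=1, B=1, C=0, D=0, E=1
  A=1, B=1, C=1, D=0, E=1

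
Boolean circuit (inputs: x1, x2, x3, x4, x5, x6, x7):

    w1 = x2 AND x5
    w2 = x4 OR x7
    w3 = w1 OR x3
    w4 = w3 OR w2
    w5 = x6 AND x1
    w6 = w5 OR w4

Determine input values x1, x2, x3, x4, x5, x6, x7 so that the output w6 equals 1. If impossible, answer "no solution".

x1=0, x2=0, x3=0, x4=0, x5=1, x6=1, x7=1

w6 = w5 OR w4 must be 1, so at least one of w5, w4 is 1.
Check with x1=0, x2=0, x3=0, x4=0, x5=1, x6=1, x7=1:
w1 = x2 AND x5 = 0 AND 1 = 0
w2 = x4 OR x7 = 0 OR 1 = 1
w3 = w1 OR x3 = 0 OR 0 = 0
w4 = w3 OR w2 = 0 OR 1 = 1
w5 = x6 AND x1 = 1 AND 0 = 0
w6 = w5 OR w4 = 0 OR 1 = 1
So w6 = 1 as required.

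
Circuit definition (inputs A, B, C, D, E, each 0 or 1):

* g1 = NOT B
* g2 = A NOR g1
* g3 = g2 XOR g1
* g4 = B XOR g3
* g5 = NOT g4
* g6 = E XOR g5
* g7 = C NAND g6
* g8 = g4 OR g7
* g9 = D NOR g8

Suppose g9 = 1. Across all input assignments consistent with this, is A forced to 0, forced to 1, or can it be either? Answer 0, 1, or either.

g9 = D NOR g8 must be 1, so both D = 0 and g8 = 0.
Every assignment with g9 = 1 has A = 0; there are 1 such assignment(s).
  A=0, B=1, C=1, D=0, E=0

0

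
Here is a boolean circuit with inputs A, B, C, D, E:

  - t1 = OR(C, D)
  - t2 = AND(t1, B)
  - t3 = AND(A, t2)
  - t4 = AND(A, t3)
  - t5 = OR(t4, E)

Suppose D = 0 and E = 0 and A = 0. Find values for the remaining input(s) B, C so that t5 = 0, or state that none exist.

B=0, C=1

t5 = OR(t4, E) must be 0, so both t4 = 0 and E = 0.
Check with D = 0 and E = 0 and A = 0 and B=0, C=1:
t1 = OR(C, D) = OR(1, 0) = 1
t2 = AND(t1, B) = AND(1, 0) = 0
t3 = AND(A, t2) = AND(0, 0) = 0
t4 = AND(A, t3) = AND(0, 0) = 0
t5 = OR(t4, E) = OR(0, 0) = 0
So t5 = 0.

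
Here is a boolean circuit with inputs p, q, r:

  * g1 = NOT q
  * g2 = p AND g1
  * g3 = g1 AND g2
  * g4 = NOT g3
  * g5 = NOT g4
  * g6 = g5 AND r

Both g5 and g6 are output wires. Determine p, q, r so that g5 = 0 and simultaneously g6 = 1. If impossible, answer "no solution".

no solution exists

Across all 8 input combinations, none give both g5 = 0 and g6 = 1.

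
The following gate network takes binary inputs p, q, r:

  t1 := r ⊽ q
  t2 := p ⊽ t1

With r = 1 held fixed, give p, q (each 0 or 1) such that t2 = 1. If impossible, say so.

t2 = p ⊽ t1 must be 1, so both p = 0 and t1 = 0.
Check with r = 1 and p=0, q=0:
t1 = r ⊽ q = 1 ⊽ 0 = 0
t2 = p ⊽ t1 = 0 ⊽ 0 = 1
So t2 = 1.

p=0, q=0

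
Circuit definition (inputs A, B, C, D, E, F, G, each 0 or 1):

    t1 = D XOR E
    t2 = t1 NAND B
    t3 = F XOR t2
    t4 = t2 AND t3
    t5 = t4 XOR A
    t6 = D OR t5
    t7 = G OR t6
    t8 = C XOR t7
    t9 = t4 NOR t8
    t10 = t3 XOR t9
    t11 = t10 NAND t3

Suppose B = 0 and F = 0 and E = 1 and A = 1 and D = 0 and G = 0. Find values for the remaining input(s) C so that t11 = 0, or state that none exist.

t11 = t10 NAND t3 must be 0, so both t10 = 1 and t3 = 1.
t10 = t3 XOR t9 must be 1, so t3 and t9 differ.
Check with B = 0 and F = 0 and E = 1 and A = 1 and D = 0 and G = 0 and C=1:
t1 = D XOR E = 0 XOR 1 = 1
t2 = t1 NAND B = 1 NAND 0 = 1
t3 = F XOR t2 = 0 XOR 1 = 1
t4 = t2 AND t3 = 1 AND 1 = 1
t5 = t4 XOR A = 1 XOR 1 = 0
t6 = D OR t5 = 0 OR 0 = 0
t7 = G OR t6 = 0 OR 0 = 0
t8 = C XOR t7 = 1 XOR 0 = 1
t9 = t4 NOR t8 = 1 NOR 1 = 0
t10 = t3 XOR t9 = 1 XOR 0 = 1
t11 = t10 NAND t3 = 1 NAND 1 = 0
So t11 = 0.

C=1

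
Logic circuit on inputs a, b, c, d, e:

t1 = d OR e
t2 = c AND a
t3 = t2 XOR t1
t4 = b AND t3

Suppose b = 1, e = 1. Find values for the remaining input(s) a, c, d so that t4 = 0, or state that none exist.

t4 = b AND t3 must be 0, so at least one of b, t3 is 0.
Check with b = 1, e = 1 and a=1, c=1, d=1:
t1 = d OR e = 1 OR 1 = 1
t2 = c AND a = 1 AND 1 = 1
t3 = t2 XOR t1 = 1 XOR 1 = 0
t4 = b AND t3 = 1 AND 0 = 0
So t4 = 0.

a=1, c=1, d=1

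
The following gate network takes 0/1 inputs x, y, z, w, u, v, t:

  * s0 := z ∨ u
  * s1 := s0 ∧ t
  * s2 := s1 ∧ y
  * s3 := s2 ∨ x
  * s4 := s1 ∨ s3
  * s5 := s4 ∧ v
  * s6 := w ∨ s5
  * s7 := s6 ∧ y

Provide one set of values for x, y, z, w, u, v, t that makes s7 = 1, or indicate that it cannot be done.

x=0 y=1 z=0 w=0 u=1 v=1 t=1

s7 = s6 ∧ y must be 1, so both s6 = 1 and y = 1.
Check with x=0 y=1 z=0 w=0 u=1 v=1 t=1:
s0 = z ∨ u = 0 ∨ 1 = 1
s1 = s0 ∧ t = 1 ∧ 1 = 1
s2 = s1 ∧ y = 1 ∧ 1 = 1
s3 = s2 ∨ x = 1 ∨ 0 = 1
s4 = s1 ∨ s3 = 1 ∨ 1 = 1
s5 = s4 ∧ v = 1 ∧ 1 = 1
s6 = w ∨ s5 = 0 ∨ 1 = 1
s7 = s6 ∧ y = 1 ∧ 1 = 1
So s7 = 1 as required.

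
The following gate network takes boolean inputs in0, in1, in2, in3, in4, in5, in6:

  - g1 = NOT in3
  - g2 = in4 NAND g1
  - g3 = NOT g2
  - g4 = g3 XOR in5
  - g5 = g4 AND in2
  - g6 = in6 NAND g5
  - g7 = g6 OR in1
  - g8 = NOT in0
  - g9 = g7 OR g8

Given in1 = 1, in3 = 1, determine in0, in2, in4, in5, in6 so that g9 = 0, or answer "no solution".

With in1 = 1, in3 = 1 fixed, none of the 32 settings of in0, in2, in4, in5, in6 give g9 = 0.
For example, with in0=1, in2=1, in4=1, in5=1, in6=1:
g1 = NOT in3 = NOT 1 = 0
g2 = in4 NAND g1 = 1 NAND 0 = 1
g3 = NOT g2 = NOT 1 = 0
g4 = g3 XOR in5 = 0 XOR 1 = 1
g5 = g4 AND in2 = 1 AND 1 = 1
g6 = in6 NAND g5 = 1 NAND 1 = 0
g7 = g6 OR in1 = 0 OR 1 = 1
g8 = NOT in0 = NOT 1 = 0
g9 = g7 OR g8 = 1 OR 0 = 1
giving g9 = 1 ≠ 0.

no solution exists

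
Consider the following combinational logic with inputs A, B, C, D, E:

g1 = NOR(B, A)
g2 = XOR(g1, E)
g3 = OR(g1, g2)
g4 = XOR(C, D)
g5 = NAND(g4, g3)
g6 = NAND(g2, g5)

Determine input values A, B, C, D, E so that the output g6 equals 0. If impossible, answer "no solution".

g6 = NAND(g2, g5) must be 0, so both g2 = 1 and g5 = 1.
g2 = XOR(g1, E) must be 1, so g1 and E differ.
g5 = NAND(g4, g3) must be 1, so at least one of g4, g3 is 0.
Check with A=0, B=1, C=0, D=0, E=1:
g1 = NOR(B, A) = NOR(1, 0) = 0
g2 = XOR(g1, E) = XOR(0, 1) = 1
g3 = OR(g1, g2) = OR(0, 1) = 1
g4 = XOR(C, D) = XOR(0, 0) = 0
g5 = NAND(g4, g3) = NAND(0, 1) = 1
g6 = NAND(g2, g5) = NAND(1, 1) = 0
So g6 = 0 as required.

A=0, B=1, C=0, D=0, E=1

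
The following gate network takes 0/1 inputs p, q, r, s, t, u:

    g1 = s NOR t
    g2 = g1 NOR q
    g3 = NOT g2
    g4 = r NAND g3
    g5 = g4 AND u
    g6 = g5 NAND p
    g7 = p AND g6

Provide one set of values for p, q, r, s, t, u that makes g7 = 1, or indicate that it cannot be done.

Check with p=1, q=0, r=1, s=0, t=1, u=0:
g1 = s NOR t = 0 NOR 1 = 0
g2 = g1 NOR q = 0 NOR 0 = 1
g3 = NOT g2 = NOT 1 = 0
g4 = r NAND g3 = 1 NAND 0 = 1
g5 = g4 AND u = 1 AND 0 = 0
g6 = g5 NAND p = 0 NAND 1 = 1
g7 = p AND g6 = 1 AND 1 = 1
So g7 = 1 as required.

p=1, q=0, r=1, s=0, t=1, u=0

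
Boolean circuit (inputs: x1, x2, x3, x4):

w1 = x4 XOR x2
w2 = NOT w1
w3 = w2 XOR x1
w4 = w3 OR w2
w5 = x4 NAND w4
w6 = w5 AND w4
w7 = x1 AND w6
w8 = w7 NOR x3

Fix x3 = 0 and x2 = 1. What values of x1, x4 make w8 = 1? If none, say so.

w8 = w7 NOR x3 must be 1, so both w7 = 0 and x3 = 0.
w7 = x1 AND w6 must be 0, so at least one of x1, w6 is 0.
Check with x3 = 0 and x2 = 1 and x1=0, x4=1:
w1 = x4 XOR x2 = 1 XOR 1 = 0
w2 = NOT w1 = NOT 0 = 1
w3 = w2 XOR x1 = 1 XOR 0 = 1
w4 = w3 OR w2 = 1 OR 1 = 1
w5 = x4 NAND w4 = 1 NAND 1 = 0
w6 = w5 AND w4 = 0 AND 1 = 0
w7 = x1 AND w6 = 0 AND 0 = 0
w8 = w7 NOR x3 = 0 NOR 0 = 1
So w8 = 1.

x1=0 x4=1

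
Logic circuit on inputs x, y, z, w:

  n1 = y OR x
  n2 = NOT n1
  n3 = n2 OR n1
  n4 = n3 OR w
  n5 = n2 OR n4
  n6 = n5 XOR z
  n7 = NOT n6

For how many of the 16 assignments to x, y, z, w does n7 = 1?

8

n7 = NOT n6 must be 1, so n6 = 0.
n6 = n5 XOR z must be 0, so n5 and z are equal.
Enumerating the 16 input combinations, 8 give n7 = 1 and 8 give n7 = 0.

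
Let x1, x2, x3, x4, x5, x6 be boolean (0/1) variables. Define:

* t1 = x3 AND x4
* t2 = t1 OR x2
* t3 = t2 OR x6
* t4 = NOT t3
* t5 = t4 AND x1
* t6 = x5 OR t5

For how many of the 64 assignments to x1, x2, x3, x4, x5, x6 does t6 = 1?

35

t6 = x5 OR t5 must be 1, so at least one of x5, t5 is 1.
Enumerating the 64 input combinations, 35 give t6 = 1 and 29 give t6 = 0.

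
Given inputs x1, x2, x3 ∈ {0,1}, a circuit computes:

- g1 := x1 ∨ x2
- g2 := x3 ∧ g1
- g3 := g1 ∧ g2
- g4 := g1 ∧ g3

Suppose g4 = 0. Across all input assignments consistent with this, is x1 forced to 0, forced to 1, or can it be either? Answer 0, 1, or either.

either

Both values of x1 occur among assignments with g4 = 0:
  x1=0: x1=0, x2=0, x3=0
  x1=1: x1=1, x2=0, x3=0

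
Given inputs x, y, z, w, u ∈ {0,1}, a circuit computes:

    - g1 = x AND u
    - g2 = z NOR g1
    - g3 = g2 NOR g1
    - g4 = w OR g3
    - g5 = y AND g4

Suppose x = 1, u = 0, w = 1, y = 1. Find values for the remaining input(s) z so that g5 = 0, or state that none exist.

With x = 1, u = 0, w = 1, y = 1 fixed, none of the 2 settings of z give g5 = 0.
For example, with z=0:
g1 = x AND u = 1 AND 0 = 0
g2 = z NOR g1 = 0 NOR 0 = 1
g3 = g2 NOR g1 = 1 NOR 0 = 0
g4 = w OR g3 = 1 OR 0 = 1
g5 = y AND g4 = 1 AND 1 = 1
giving g5 = 1 ≠ 0.

no solution exists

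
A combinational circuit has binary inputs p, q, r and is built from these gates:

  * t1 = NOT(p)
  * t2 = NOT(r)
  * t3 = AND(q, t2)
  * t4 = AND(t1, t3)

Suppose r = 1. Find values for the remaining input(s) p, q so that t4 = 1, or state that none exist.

With r = 1 fixed, none of the 4 settings of p, q give t4 = 1.
For example, with p=1, q=1:
t1 = NOT(p) = NOT 1 = 0
t2 = NOT(r) = NOT 1 = 0
t3 = AND(q, t2) = AND(1, 0) = 0
t4 = AND(t1, t3) = AND(0, 0) = 0
giving t4 = 0 ≠ 1.

no solution exists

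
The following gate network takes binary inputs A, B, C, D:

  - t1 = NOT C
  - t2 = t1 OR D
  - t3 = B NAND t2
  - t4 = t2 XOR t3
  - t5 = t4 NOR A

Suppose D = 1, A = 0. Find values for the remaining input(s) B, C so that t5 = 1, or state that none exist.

Check with D = 1, A = 0 and B=0, C=1:
t1 = NOT C = NOT 1 = 0
t2 = t1 OR D = 0 OR 1 = 1
t3 = B NAND t2 = 0 NAND 1 = 1
t4 = t2 XOR t3 = 1 XOR 1 = 0
t5 = t4 NOR A = 0 NOR 0 = 1
So t5 = 1.

B=0 C=1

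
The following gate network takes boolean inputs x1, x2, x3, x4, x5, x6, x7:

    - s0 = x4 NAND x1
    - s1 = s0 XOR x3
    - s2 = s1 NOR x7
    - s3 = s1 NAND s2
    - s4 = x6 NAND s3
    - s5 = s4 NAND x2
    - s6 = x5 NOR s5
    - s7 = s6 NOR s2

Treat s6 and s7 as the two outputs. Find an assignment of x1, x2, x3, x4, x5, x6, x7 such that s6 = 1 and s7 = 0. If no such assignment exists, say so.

Check with x1=1, x2=1, x3=1, x4=1, x5=0, x6=0, x7=1:
s0 = x4 NAND x1 = 1 NAND 1 = 0
s1 = s0 XOR x3 = 0 XOR 1 = 1
s2 = s1 NOR x7 = 1 NOR 1 = 0
s3 = s1 NAND s2 = 1 NAND 0 = 1
s4 = x6 NAND s3 = 0 NAND 1 = 1
s5 = s4 NAND x2 = 1 NAND 1 = 0
s6 = x5 NOR s5 = 0 NOR 0 = 1
s7 = s6 NOR s2 = 1 NOR 0 = 0
So s6 = 1 and s7 = 0.

x1=1, x2=1, x3=1, x4=1, x5=0, x6=0, x7=1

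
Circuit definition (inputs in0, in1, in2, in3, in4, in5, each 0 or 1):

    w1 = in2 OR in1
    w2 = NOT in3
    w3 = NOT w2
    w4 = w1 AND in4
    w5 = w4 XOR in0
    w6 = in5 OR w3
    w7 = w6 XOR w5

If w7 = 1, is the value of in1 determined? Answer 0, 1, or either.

either

Both values of in1 occur among assignments with w7 = 1:
  in1=0: in0=0, in1=0, in2=0, in3=0, in4=0, in5=1
  in1=1: in0=0, in1=1, in2=0, in3=0, in4=0, in5=1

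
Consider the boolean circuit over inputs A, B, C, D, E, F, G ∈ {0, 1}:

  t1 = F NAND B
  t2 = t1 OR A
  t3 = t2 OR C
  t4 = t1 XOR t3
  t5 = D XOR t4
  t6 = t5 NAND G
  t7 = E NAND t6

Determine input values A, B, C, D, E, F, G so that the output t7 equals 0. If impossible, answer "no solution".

Check with A=1, B=0, C=1, D=0, E=1, F=0, G=0:
t1 = F NAND B = 0 NAND 0 = 1
t2 = t1 OR A = 1 OR 1 = 1
t3 = t2 OR C = 1 OR 1 = 1
t4 = t1 XOR t3 = 1 XOR 1 = 0
t5 = D XOR t4 = 0 XOR 0 = 0
t6 = t5 NAND G = 0 NAND 0 = 1
t7 = E NAND t6 = 1 NAND 1 = 0
So t7 = 0 as required.

A=1, B=0, C=1, D=0, E=1, F=0, G=0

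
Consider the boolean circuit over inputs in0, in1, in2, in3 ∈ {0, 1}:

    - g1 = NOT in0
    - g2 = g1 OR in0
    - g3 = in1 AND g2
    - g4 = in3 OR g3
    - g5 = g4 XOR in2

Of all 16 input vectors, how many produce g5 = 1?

g5 = g4 XOR in2 must be 1, so g4 and in2 differ.
Enumerating the 16 input combinations, 8 give g5 = 1 and 8 give g5 = 0.

8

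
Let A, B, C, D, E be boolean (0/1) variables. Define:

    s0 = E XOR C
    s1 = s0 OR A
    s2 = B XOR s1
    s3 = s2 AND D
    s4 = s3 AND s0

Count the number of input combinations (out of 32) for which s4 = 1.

s4 = s3 AND s0 must be 1, so both s3 = 1 and s0 = 1.
s3 = s2 AND D must be 1, so both s2 = 1 and D = 1.
s0 = E XOR C must be 1, so E and C differ.
Satisfying assignments:
  A=0, B=0, C=0, D=1, E=1
  A=0, B=0, C=1, D=1, E=0
  A=1, B=0, C=0, D=1, E=1
  A=1, B=0, C=1, D=1, E=0

4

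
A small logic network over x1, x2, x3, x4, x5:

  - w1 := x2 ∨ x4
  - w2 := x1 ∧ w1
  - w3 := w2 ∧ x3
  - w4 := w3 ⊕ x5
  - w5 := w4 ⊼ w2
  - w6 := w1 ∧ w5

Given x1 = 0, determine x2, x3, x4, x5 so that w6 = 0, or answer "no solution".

x2=0 x3=0 x4=0 x5=0

Check with x1 = 0 and x2=0, x3=0, x4=0, x5=0:
w1 = x2 ∨ x4 = 0 ∨ 0 = 0
w2 = x1 ∧ w1 = 0 ∧ 0 = 0
w3 = w2 ∧ x3 = 0 ∧ 0 = 0
w4 = w3 ⊕ x5 = 0 ⊕ 0 = 0
w5 = w4 ⊼ w2 = 0 ⊼ 0 = 1
w6 = w1 ∧ w5 = 0 ∧ 1 = 0
So w6 = 0.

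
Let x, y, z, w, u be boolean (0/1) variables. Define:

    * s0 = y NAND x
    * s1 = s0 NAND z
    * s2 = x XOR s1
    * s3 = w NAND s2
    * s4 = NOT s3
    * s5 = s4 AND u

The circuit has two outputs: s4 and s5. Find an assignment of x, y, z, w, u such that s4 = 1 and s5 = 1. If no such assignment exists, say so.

Check with x=0 y=0 z=0 w=1 u=1:
s0 = y NAND x = 0 NAND 0 = 1
s1 = s0 NAND z = 1 NAND 0 = 1
s2 = x XOR s1 = 0 XOR 1 = 1
s3 = w NAND s2 = 1 NAND 1 = 0
s4 = NOT s3 = NOT 0 = 1
s5 = s4 AND u = 1 AND 1 = 1
So s4 = 1 and s5 = 1.

x=0 y=0 z=0 w=1 u=1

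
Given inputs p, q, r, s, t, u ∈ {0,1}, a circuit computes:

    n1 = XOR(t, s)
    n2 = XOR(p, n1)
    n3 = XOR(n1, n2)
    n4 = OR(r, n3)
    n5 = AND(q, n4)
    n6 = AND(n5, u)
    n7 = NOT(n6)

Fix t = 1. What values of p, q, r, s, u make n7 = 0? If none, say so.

p=1, q=1, r=0, s=0, u=1

n7 = NOT(n6) must be 0, so n6 = 1.
Check with t = 1 and p=1, q=1, r=0, s=0, u=1:
n1 = XOR(t, s) = XOR(1, 0) = 1
n2 = XOR(p, n1) = XOR(1, 1) = 0
n3 = XOR(n1, n2) = XOR(1, 0) = 1
n4 = OR(r, n3) = OR(0, 1) = 1
n5 = AND(q, n4) = AND(1, 1) = 1
n6 = AND(n5, u) = AND(1, 1) = 1
n7 = NOT(n6) = NOT 1 = 0
So n7 = 0.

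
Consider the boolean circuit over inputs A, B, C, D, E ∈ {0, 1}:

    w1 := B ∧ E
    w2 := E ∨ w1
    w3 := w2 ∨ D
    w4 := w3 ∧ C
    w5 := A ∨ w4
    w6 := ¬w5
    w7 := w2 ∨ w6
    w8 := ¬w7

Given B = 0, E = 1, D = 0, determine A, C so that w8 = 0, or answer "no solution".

Check with B = 0, E = 1, D = 0 and A=0, C=1:
w1 = B ∧ E = 0 ∧ 1 = 0
w2 = E ∨ w1 = 1 ∨ 0 = 1
w3 = w2 ∨ D = 1 ∨ 0 = 1
w4 = w3 ∧ C = 1 ∧ 1 = 1
w5 = A ∨ w4 = 0 ∨ 1 = 1
w6 = ¬w5 = ¬1 = 0
w7 = w2 ∨ w6 = 1 ∨ 0 = 1
w8 = ¬w7 = ¬1 = 0
So w8 = 0.

A=0 C=1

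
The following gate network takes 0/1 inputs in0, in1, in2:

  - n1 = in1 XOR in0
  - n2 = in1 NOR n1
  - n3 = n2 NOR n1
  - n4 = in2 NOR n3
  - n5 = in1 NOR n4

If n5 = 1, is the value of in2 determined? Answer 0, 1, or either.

n5 = in1 NOR n4 must be 1, so both in1 = 0 and n4 = 0.
Every assignment with n5 = 1 has in2 = 1; there are 2 such assignment(s).
  in0=0, in1=0, in2=1
  in0=1, in1=0, in2=1

1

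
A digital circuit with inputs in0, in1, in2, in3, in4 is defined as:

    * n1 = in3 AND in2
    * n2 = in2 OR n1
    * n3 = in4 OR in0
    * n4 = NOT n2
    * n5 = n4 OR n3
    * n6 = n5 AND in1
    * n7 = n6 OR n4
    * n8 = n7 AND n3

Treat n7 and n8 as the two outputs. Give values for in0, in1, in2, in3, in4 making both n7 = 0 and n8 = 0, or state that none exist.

in0=0, in1=1, in2=1, in3=1, in4=0

Check with in0=0, in1=1, in2=1, in3=1, in4=0:
n1 = in3 AND in2 = 1 AND 1 = 1
n2 = in2 OR n1 = 1 OR 1 = 1
n3 = in4 OR in0 = 0 OR 0 = 0
n4 = NOT n2 = NOT 1 = 0
n5 = n4 OR n3 = 0 OR 0 = 0
n6 = n5 AND in1 = 0 AND 1 = 0
n7 = n6 OR n4 = 0 OR 0 = 0
n8 = n7 AND n3 = 0 AND 0 = 0
So n7 = 0 and n8 = 0.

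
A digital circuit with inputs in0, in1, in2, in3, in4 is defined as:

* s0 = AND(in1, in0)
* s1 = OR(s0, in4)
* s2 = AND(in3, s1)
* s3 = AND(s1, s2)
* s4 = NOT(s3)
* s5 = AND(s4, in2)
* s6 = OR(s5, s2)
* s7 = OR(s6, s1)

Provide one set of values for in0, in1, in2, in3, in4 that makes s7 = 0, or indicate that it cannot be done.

in0=0, in1=1, in2=0, in3=1, in4=0

s7 = OR(s6, s1) must be 0, so both s6 = 0 and s1 = 0.
s6 = OR(s5, s2) must be 0, so both s5 = 0 and s2 = 0.
s1 = OR(s0, in4) must be 0, so both s0 = 0 and in4 = 0.
Check with in0=0, in1=1, in2=0, in3=1, in4=0:
s0 = AND(in1, in0) = AND(1, 0) = 0
s1 = OR(s0, in4) = OR(0, 0) = 0
s2 = AND(in3, s1) = AND(1, 0) = 0
s3 = AND(s1, s2) = AND(0, 0) = 0
s4 = NOT(s3) = NOT 0 = 1
s5 = AND(s4, in2) = AND(1, 0) = 0
s6 = OR(s5, s2) = OR(0, 0) = 0
s7 = OR(s6, s1) = OR(0, 0) = 0
So s7 = 0 as required.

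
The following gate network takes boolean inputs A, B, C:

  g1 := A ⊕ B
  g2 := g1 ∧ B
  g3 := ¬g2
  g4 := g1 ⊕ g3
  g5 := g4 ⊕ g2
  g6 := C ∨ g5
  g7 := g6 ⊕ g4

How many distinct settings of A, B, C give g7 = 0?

6

g7 = g6 ⊕ g4 must be 0, so g6 and g4 are equal.
Satisfying assignments:
  A=0, B=0, C=0
  A=0, B=0, C=1
  A=0, B=1, C=1
  A=1, B=0, C=0
  A=1, B=1, C=0
  A=1, B=1, C=1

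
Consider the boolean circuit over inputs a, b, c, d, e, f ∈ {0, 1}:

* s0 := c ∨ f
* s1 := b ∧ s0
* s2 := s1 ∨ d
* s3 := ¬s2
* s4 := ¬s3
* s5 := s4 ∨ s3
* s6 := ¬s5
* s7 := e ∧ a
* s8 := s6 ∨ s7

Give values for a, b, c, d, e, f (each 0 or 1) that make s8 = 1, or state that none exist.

Check with a=1, b=0, c=1, d=1, e=1, f=1:
s0 = c ∨ f = 1 ∨ 1 = 1
s1 = b ∧ s0 = 0 ∧ 1 = 0
s2 = s1 ∨ d = 0 ∨ 1 = 1
s3 = ¬s2 = ¬1 = 0
s4 = ¬s3 = ¬0 = 1
s5 = s4 ∨ s3 = 1 ∨ 0 = 1
s6 = ¬s5 = ¬1 = 0
s7 = e ∧ a = 1 ∧ 1 = 1
s8 = s6 ∨ s7 = 0 ∨ 1 = 1
So s8 = 1 as required.

a=1, b=0, c=1, d=1, e=1, f=1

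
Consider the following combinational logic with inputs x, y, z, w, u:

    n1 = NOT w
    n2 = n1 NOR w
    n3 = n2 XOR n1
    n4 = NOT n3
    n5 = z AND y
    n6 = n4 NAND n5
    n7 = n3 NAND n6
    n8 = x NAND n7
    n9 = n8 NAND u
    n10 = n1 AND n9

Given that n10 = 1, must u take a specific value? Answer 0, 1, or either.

n10 = n1 AND n9 must be 1, so both n1 = 1 and n9 = 1.
Every assignment with n10 = 1 has u = 0; there are 8 such assignment(s).

0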